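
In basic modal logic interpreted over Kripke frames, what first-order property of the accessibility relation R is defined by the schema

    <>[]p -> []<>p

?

This is the .2 axiom.
It corresponds to convergence: forall x forall y forall z (Rxy & Rxz -> exists w (Ryw & Rzw)).

convergence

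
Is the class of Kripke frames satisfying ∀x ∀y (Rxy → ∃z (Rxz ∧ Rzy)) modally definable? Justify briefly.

This is a Sahlqvist condition; the C4 axiom □□r → □r defines it.

Yes — defined by □□r → □r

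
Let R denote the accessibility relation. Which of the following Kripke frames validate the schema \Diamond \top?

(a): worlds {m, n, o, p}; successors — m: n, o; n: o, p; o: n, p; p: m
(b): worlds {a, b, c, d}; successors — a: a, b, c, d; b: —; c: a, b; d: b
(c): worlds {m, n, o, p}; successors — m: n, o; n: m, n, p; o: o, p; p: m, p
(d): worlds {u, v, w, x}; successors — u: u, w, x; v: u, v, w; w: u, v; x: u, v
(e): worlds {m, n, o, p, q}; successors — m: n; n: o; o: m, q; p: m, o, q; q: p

This is the axiom for seriality; its first-order frame correspondent is \forall x \exists y Rxy.
(a): satisfies the condition.
(b): fails — world b has no successor.
(c): satisfies the condition.
(d): satisfies the condition.
(e): satisfies the condition.

(a), (c), (d), (e)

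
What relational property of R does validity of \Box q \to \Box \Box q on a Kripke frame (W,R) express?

Transitivity

This is the 4 axiom.
It corresponds to transitivity: \forall x \forall y \forall z (Rxy \wedge Ryz \to Rxz).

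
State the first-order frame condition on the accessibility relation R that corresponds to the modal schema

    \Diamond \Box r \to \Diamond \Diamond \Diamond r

This is a Sahlqvist (Geach-type) schema ◇^1□^1r → □^0◇^3r.
Minimal-valuation argument: fix x; take any y with xR^1y and any z with xR^0z. Set V(r) to the set of worlds R-reachable from y in exactly 1 step. Then □^1r holds at y, so the antecedent holds at x; validity forces ◇^3r at z, giving a w with zR^3w and yR^1w.
First-order correspondent: \forall x \forall y (xRy \to \exists w (yRw \wedge x R^3 w)).

\forall x \forall y (xRy \to \exists w (yRw \wedge x R^3 w))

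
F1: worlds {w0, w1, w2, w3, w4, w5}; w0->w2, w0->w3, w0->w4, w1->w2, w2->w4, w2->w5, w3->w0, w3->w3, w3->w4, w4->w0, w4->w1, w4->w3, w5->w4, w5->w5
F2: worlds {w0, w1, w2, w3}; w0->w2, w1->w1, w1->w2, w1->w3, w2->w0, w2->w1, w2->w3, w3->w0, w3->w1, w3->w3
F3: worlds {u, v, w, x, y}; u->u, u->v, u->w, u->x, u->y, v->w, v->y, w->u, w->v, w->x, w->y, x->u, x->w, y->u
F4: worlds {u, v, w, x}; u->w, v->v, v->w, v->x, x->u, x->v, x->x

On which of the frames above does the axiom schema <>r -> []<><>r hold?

F2

Frame correspondent (Sahlqvist): forall x forall y forall z ((xRy & xRz) -> exists w (y = w & z R^2 w)) — i.e. a generalized confluence (Geach) condition.
F1: fails — w0Rw2, w0Rw2 but no w with w2=w and w2R²w.
F2: holds.
F3: fails — uRw, uRv but no t with w=t and vR²t.
F4: fails — uRw, uRw but no t with w=t and wR²t.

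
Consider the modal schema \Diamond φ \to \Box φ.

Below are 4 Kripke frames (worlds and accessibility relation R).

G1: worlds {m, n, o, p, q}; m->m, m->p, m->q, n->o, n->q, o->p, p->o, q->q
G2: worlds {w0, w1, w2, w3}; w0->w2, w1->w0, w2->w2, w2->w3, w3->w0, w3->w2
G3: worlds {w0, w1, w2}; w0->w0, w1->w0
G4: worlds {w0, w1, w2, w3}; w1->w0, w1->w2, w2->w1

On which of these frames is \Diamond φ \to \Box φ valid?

G3

This is the axiom for partial functionality; its first-order frame correspondent is \forall x \forall y \forall z (Rxy \wedge Rxz \to y = z).
G1: fails — m sees both m and p.
G2: fails — w2 sees both w2 and w3.
G3: satisfies the condition.
G4: fails — w1 sees both w0 and w2.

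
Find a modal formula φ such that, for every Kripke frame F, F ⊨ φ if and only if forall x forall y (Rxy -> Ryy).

The condition is shift-reflexivity. The T□ schema □(□p → p) defines it.

□(□p → p)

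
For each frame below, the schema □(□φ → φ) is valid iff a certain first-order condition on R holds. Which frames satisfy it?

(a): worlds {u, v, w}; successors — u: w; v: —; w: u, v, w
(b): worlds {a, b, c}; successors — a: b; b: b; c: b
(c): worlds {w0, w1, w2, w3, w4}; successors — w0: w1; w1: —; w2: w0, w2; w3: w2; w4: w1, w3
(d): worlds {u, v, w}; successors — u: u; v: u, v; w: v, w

(b), (d)

Frame correspondent (Sahlqvist): ∀x ∀y (Rxy → Ryy) — i.e. shift-reflexivity.
(a): fails — Rwu but not Ruu.
(b): ✓.
(c): fails — Rw4w1 but not Rw1w1.
(d): ✓.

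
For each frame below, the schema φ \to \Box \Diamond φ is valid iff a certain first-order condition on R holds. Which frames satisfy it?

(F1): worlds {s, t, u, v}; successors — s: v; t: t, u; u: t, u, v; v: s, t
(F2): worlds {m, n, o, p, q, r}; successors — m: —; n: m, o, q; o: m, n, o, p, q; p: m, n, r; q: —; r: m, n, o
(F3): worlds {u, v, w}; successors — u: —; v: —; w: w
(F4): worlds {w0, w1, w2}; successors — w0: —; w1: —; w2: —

Frame correspondent (Sahlqvist): \forall x \forall y (Rxy \to Ryx) — i.e. symmetry.
(F1): fails — Ruv but not Rvu.
(F2): fails — Rom but not Rmo.
(F3): holds.
(F4): holds.
Valid on: (F3), (F4).

(F3), (F4)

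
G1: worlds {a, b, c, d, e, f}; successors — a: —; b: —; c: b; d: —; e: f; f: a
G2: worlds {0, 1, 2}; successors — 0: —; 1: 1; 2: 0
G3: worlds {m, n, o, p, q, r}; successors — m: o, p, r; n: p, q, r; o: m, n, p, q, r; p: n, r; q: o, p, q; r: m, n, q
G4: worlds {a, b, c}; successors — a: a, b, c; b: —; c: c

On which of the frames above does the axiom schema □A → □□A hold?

G2, G4

The schema corresponds to transitivity: ∀x ∀y ∀z (Rxy ∧ Ryz → Rxz).
G1: fails — Ref and Rfa but not Rea.
G2: satisfies the condition.
G3: fails — Rom and Rmo but not Roo.
G4: satisfies the condition.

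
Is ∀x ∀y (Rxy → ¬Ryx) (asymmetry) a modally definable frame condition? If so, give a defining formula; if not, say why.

If a class were modally definable it would be closed under surjective bounded morphisms (Goldblatt–Thomason).
The 5-cycle (worlds a,b,c,d,e with a→b→c→d→e→a) is asymmetric. Mapping every world to a single reflexive point • is a surjective bounded morphism, and the reflexive point is not asymmetric (R•• but asymmetry requires ¬R••).
Hence asymmetry is not modally definable.

Not definable by any modal formula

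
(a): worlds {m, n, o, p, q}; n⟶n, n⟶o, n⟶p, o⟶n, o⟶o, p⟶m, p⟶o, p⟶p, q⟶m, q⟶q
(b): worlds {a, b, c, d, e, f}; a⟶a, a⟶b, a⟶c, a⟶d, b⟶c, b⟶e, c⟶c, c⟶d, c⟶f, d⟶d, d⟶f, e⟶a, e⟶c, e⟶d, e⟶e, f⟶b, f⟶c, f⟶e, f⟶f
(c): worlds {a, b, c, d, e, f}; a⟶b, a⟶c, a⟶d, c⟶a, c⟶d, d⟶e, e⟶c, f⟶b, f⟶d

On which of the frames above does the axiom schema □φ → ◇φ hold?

This is the axiom for seriality; its first-order frame correspondent is ∀x ∃y Rxy.
(a): fails — world m has no successor.
(b): satisfies the condition.
(c): fails — world b has no successor.
Valid on: (b).

(b)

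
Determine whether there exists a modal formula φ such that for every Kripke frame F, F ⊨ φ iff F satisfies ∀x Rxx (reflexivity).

Definable; □r → r defines it

The condition is reflexivity. A defining modal formula is □r → r.
Suppose □r→r is valid. At any x set V(r)={w : Rxw}. Then □r holds at x, so r holds at x, i.e. Rxx.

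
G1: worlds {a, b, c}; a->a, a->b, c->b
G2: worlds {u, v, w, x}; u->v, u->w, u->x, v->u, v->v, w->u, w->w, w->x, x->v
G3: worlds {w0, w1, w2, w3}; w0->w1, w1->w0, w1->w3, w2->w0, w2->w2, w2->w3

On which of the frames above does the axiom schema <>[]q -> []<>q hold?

none

The schema corresponds to convergence: forall x forall y forall z (Rxy & Rxz -> exists w (Ryw & Rzw)).
G1: fails — Raa and Rab but a and b have no common successor.
G2: fails — Ruw and Rux but w and x have no common successor.
G3: fails — Rw1w0 and Rw1w3 but w0 and w3 have no common successor.
Valid on no frame.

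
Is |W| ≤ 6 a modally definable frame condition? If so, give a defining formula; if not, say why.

Not definable by any modal formula

If a class were modally definable it would be closed under disjoint unions (Goldblatt–Thomason).
Any modal formula valid on each of 7 disjoint one-world frames is valid on their disjoint union (validity is preserved under disjoint unions). Each one-world frame has |W|=1≤6, but the union has |W|=7.
So no modal formula (or set of formulas) defines exactly the |W|≤6 frames.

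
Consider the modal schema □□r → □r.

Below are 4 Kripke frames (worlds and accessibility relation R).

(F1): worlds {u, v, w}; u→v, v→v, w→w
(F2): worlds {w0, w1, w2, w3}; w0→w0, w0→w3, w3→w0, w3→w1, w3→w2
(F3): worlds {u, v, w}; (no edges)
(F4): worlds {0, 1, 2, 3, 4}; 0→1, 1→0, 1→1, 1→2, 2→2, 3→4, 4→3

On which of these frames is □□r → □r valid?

(F1), (F3)

This is the axiom for density; its first-order frame correspondent is ∀x ∀y (Rxy → ∃z (Rxz ∧ Rzy)).
(F1): condition met.
(F2): fails — Rw3w1 but no z with Rw3z and Rzw1.
(F3): condition met.
(F4): fails — R34 but no z with R3z and Rz4.
Valid on: (F1), (F3).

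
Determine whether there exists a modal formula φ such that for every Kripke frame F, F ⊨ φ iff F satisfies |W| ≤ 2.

If a class were modally definable it would be closed under disjoint unions (Goldblatt–Thomason).
Any modal formula valid on each of 3 disjoint one-world frames is valid on their disjoint union (validity is preserved under disjoint unions). Each one-world frame has |W|=1≤2, but the union has |W|=3.
Hence having at most 2 worlds is not modally definable.

No — not modally definable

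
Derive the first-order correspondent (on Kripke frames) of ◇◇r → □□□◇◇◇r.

This is a Sahlqvist (Geach-type) schema ◇^2□^0r → □^3◇^3r.
Minimal-valuation argument: fix x; take any y with xR^2y and any z with xR^3z. Set V(r) to the set of worlds R-reachable from y in exactly 0 steps. Then □^0r holds at y, so the antecedent holds at x; validity forces ◇^3r at z, giving a w with zR^3w and yR^0w.
First-order correspondent: ∀x ∀y ∀z ((xR²y ∧ xR³z) → ∃w (y = w ∧ zR³w)).

∀x ∀y ∀z ((xR²y ∧ xR³z) → ∃w (y = w ∧ zR³w))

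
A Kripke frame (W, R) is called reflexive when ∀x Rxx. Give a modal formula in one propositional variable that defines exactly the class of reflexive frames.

This is reflexivity; the standard corresponding axiom is T: □ψ → ψ.

□ψ → ψ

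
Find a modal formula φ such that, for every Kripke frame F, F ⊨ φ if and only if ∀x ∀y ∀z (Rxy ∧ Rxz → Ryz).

◇r → □◇r

A defining formula is ◇r → □◇r (the 5 axiom).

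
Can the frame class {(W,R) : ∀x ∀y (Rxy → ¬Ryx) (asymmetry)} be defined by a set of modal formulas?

If a class were modally definable it would be closed under surjective bounded morphisms (Goldblatt–Thomason).
The 4-cycle (worlds s,t,u,v with s→t→u→v→s) is asymmetric. Mapping every world to a single reflexive point • is a surjective bounded morphism, and the reflexive point is not asymmetric (R•• but asymmetry requires ¬R••).
So the class is not modally definable.

Not definable by any modal formula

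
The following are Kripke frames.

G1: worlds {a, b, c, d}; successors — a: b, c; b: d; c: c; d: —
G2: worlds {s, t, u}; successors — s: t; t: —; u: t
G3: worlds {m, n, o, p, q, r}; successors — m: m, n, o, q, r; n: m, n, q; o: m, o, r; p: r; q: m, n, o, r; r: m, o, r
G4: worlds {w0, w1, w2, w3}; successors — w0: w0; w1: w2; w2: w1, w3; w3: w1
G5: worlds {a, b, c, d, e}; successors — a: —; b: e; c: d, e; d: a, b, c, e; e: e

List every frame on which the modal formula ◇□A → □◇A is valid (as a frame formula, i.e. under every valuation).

G3

This is the axiom for convergence; its first-order frame correspondent is ∀x ∀y ∀z (Rxy ∧ Rxz → ∃w (Ryw ∧ Rzw)).
G1: fails — Rac and Rab but c and b have no common successor.
G2: fails — Rst and Rst but t and t have no common successor.
G3: ✓.
G4: fails — Rw2w1 and Rw2w3 but w1 and w3 have no common successor.
G5: fails — Rdc and Rda but c and a have no common successor.
Valid on: G3.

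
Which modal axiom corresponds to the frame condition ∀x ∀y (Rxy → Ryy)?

A defining formula is □(□p → p) (the T□ axiom).
Suppose □(□p→p) is valid. Take Rxy and set V(p)={w : Ryw}. Then at y, □p holds; since □(□p→p) at x, □p→p at y, so p at y, i.e. Ryy.

□(□p → p)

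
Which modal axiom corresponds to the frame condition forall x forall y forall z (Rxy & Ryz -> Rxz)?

A defining formula is □s → □□s (the 4 axiom).
Suppose □s→□□s is valid. Take Rxy, Ryz and set V(s)={w : Rxw}. Then □s at x, so □□s at x, so □s at y, so s at z, i.e. Rxz.

□s → □□s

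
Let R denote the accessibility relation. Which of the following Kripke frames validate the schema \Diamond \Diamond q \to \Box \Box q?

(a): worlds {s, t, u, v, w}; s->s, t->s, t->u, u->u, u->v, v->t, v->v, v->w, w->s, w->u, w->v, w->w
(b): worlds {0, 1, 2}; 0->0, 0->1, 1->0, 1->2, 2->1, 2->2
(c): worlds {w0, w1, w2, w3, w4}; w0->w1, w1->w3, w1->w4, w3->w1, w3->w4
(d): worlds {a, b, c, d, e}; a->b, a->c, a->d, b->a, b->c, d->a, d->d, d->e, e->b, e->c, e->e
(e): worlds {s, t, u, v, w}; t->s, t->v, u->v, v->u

This is the axiom for a generalized confluence (Geach) condition; its first-order frame correspondent is \forall x \forall y \forall z ((x R^2 y \wedge x R^2 z) \to \exists w (y = w \wedge z = w)).
(a): fails — tR²s, tR²u but s ≠ u.
(b): fails — 0R²0, 0R²1 but 0 ≠ 1.
(c): fails — w0R²w3, w0R²w4 but w3 ≠ w4.
(d): fails — aR²a, aR²c but a ≠ c.
(e): ✓.
Valid on: (e).

(e)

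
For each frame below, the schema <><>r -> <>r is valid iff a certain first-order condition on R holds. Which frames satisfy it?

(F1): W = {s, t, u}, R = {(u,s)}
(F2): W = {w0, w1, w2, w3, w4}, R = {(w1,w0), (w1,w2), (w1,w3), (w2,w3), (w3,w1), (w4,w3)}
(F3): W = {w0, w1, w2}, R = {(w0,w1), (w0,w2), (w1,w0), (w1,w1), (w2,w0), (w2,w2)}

(F1)

Frame correspondent (Sahlqvist): forall x forall y forall z (Rxy & Ryz -> Rxz) — i.e. transitivity.
(F1): ✓.
(F2): fails — Rw3w1 and Rw1w2 but not Rw3w2.
(F3): fails — Rw1w0 and Rw0w2 but not Rw1w2.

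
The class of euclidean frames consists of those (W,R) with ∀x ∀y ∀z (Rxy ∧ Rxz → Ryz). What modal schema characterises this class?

The condition is the Euclidean property. The 5 schema ◇q → □◇q defines it.

◇q → □◇q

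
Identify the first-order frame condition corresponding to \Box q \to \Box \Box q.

Suppose □q→□□q is valid. Take Rxy, Ryz and set V(q)={w : Rxw}. Then □q at x, so □□q at x, so □q at y, so q at z, i.e. Rxz.

transitivity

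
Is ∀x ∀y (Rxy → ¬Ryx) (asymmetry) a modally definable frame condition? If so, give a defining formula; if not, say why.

No

Any modally definable frame class is closed under surjective bounded morphisms.
The 3-cycle (worlds s,t,u with s→t→u→s) is asymmetric. Mapping every world to a single reflexive point • is a surjective bounded morphism, and the reflexive point is not asymmetric (R•• but asymmetry requires ¬R••).
Hence asymmetry is not modally definable.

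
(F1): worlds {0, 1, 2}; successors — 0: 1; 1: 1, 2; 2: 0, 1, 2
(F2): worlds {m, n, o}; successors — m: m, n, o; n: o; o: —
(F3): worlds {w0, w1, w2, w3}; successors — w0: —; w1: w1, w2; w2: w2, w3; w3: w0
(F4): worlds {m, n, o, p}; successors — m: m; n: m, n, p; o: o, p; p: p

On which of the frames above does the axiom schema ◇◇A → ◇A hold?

(F2), (F4)

This is the axiom for transitivity; its first-order frame correspondent is ∀x ∀y ∀z (Rxy ∧ Ryz → Rxz).
(F1): fails — R12 and R20 but not R10.
(F2): holds.
(F3): fails — Rw1w2 and Rw2w3 but not Rw1w3.
(F4): holds.
Valid on: (F2), (F4).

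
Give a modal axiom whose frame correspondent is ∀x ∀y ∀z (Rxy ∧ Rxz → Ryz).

◇r → □◇r

The condition is the Euclidean property. The 5 schema ◇r → □◇r defines it.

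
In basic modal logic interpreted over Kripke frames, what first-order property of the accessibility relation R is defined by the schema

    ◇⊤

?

seriality: ∀x ∃y Rxy

◇⊤ holds at w iff w has a successor, so frame-validity of ◇⊤ is exactly seriality. Equivalently via □A → ◇A:
Suppose □A→◇A is valid. At any x set V(A)=W. Then □A at x, so ◇A at x, so x has a successor.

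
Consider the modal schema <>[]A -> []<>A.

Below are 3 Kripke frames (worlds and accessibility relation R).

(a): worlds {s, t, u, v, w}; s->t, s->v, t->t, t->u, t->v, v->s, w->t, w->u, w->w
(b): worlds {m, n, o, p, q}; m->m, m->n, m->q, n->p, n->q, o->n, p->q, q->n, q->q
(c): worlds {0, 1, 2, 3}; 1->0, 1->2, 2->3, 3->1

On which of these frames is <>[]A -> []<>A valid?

This is the axiom for convergence; its first-order frame correspondent is forall x forall y forall z (Rxy & Rxz -> exists w (Ryw & Rzw)).
(a): fails — Rsv and Rst but v and t have no common successor.
(b): satisfies the condition.
(c): fails — R12 and R10 but 2 and 0 have no common successor.

(b)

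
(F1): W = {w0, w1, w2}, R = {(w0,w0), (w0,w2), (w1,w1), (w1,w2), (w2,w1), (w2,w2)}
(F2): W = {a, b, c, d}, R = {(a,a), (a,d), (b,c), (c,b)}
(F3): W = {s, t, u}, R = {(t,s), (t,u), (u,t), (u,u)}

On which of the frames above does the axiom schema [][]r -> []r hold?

(F1)

The schema corresponds to density: forall x forall y (Rxy -> exists z (Rxz & Rzy)).
(F1): satisfies the condition.
(F2): fails — Rbc but no z with Rbz and Rzc.
(F3): fails — Rts but no z with Rtz and Rzs.
Valid on: (F1).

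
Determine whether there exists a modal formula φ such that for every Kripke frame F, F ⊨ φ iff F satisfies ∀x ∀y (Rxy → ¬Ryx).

Any modally definable frame class is closed under surjective bounded morphisms.
The 4-cycle (worlds 0,1,2,3 with 0→1→2→3→0) is asymmetric. Mapping every world to a single reflexive point • is a surjective bounded morphism, and the reflexive point is not asymmetric (R•• but asymmetry requires ¬R••).
So no modal formula (or set of formulas) defines exactly the asymmetric frames.

No — not modally definable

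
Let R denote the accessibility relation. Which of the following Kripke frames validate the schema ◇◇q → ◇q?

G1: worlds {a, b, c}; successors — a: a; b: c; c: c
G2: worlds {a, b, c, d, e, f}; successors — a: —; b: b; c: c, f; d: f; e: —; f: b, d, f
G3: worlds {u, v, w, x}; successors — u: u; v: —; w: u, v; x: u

G1, G3

The schema corresponds to transitivity: ∀x ∀y ∀z (Rxy ∧ Ryz → Rxz).
G1: condition met.
G2: fails — Rcf and Rfd but not Rcd.
G3: condition met.
Valid on: G1, G3.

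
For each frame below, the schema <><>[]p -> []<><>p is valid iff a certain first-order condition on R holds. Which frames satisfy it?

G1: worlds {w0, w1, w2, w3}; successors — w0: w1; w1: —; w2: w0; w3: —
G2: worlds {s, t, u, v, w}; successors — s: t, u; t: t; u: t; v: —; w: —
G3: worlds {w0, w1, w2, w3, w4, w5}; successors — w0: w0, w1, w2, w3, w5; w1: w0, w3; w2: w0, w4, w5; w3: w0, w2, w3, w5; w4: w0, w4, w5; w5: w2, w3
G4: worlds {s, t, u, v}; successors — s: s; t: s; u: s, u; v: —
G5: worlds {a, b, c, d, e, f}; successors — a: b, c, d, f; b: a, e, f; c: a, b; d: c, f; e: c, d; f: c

G2, G3, G4

This is the axiom for a generalized confluence (Geach) condition; its first-order frame correspondent is forall x forall y forall z ((x R^2 y & xRz) -> exists w (yRw & z R^2 w)).
G1: fails — w2R²w1, w2Rw0 but no w with w1Rw and w0R²w.
G2: condition met.
G3: condition met.
G4: condition met.
G5: fails — aR²e, aRf but no w with eRw and fR²w.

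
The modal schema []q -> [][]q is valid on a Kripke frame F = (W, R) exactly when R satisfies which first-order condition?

transitivity: forall x forall y forall z (Rxy & Ryz -> Rxz)

This is the 4 axiom.
It corresponds to transitivity: forall x forall y forall z (Rxy & Ryz -> Rxz).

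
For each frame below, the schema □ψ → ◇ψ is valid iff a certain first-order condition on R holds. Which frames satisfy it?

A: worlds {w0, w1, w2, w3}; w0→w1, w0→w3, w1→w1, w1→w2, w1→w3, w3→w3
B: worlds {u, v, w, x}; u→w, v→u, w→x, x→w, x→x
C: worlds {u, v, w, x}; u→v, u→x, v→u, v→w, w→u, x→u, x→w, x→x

The schema corresponds to seriality: ∀x ∃y Rxy.
A: fails — world w2 has no successor.
B: holds.
C: holds.
Valid on: B, C.

B, C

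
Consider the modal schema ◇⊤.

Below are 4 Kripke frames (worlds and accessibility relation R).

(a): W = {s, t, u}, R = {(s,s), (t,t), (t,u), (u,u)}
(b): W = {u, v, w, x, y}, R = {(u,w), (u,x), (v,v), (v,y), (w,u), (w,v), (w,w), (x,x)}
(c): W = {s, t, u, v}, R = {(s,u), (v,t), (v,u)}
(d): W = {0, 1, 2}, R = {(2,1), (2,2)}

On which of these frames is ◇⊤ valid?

(a)

The schema corresponds to seriality: ∀x ∃y Rxy.
(a): satisfies the condition.
(b): fails — world y has no successor.
(c): fails — world t has no successor.
(d): fails — world 0 has no successor.
Valid on: (a).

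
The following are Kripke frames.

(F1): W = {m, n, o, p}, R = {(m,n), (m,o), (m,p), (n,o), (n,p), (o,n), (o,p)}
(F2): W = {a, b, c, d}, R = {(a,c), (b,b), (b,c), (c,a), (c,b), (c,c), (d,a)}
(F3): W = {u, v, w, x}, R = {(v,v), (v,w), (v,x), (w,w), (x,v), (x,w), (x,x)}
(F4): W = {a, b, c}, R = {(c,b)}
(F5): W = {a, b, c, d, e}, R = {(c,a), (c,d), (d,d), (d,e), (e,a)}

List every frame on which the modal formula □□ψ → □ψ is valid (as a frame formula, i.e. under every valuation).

(F3)

The schema corresponds to density: ∀x ∀y (Rxy → ∃z (Rxz ∧ Rzy)).
(F1): fails — Ron but no z with Roz and Rzn.
(F2): fails — Rda but no z with Rdz and Rza.
(F3): satisfies the condition.
(F4): fails — Rcb but no z with Rcz and Rzb.
(F5): fails — Rea but no z with Rez and Rza.
Valid on: (F3).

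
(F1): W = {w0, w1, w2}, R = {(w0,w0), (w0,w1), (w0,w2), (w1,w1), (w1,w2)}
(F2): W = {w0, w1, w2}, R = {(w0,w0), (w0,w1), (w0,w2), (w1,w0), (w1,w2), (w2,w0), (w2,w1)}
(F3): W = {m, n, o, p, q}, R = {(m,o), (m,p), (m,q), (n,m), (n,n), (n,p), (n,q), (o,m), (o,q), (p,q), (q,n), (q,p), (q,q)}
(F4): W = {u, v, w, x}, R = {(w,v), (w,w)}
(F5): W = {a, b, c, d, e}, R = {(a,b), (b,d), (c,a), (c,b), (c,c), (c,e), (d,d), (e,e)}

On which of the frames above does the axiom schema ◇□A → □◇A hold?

(F2), (F3)

This is the axiom for convergence; its first-order frame correspondent is ∀x ∀y ∀z (Rxy ∧ Rxz → ∃w (Ryw ∧ Rzw)).
(F1): fails — Rw0w1 and Rw0w2 but w1 and w2 have no common successor.
(F2): holds.
(F3): holds.
(F4): fails — Rww and Rwv but w and v have no common successor.
(F5): fails — Rcc and Rcb but c and b have no common successor.
Valid on: (F2), (F3).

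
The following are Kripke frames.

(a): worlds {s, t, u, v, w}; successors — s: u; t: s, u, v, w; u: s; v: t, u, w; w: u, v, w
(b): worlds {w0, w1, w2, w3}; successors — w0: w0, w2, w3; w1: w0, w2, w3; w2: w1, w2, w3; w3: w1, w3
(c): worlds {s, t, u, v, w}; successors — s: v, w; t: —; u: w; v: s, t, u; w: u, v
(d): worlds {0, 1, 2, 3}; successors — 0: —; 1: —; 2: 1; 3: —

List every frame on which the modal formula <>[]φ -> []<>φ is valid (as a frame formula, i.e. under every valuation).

Frame correspondent (Sahlqvist): forall x forall y forall z (Rxy & Rxz -> exists w (Ryw & Rzw)) — i.e. convergence.
(a): fails — Rtv and Rtu but v and u have no common successor.
(b): ✓.
(c): fails — Rvt and Rvt but t and t have no common successor.
(d): fails — R21 and R21 but 1 and 1 have no common successor.
Valid on: (b).

(b)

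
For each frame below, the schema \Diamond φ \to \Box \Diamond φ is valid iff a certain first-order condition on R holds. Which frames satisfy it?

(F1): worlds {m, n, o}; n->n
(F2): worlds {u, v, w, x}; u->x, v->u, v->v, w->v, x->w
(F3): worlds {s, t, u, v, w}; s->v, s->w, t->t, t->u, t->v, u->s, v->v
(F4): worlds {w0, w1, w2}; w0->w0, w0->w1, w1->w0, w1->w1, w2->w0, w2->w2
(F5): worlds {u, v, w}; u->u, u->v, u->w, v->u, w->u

(F1)

This is the axiom for the Euclidean property; its first-order frame correspondent is \forall x \forall y \forall z (Rxy \wedge Rxz \to Ryz).
(F1): ✓.
(F2): fails — Rux and Rux but not Rxx.
(F3): fails — Rsv and Rsw but not Rvw.
(F4): fails — Rw2w0 and Rw2w2 but not Rw0w2.
(F5): fails — Ruv and Ruv but not Rvv.
Valid on: (F1).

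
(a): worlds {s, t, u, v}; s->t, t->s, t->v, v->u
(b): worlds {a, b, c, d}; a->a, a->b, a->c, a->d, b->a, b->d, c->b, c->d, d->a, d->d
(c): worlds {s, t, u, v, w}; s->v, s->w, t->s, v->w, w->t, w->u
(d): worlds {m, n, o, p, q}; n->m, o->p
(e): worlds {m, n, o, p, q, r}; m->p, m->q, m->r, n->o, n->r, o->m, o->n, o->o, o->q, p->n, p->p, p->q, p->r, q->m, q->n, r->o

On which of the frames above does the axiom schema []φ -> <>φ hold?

Frame correspondent (Sahlqvist): forall x exists y Rxy — i.e. seriality.
(a): fails — world u has no successor.
(b): condition met.
(c): fails — world u has no successor.
(d): fails — world m has no successor.
(e): condition met.

(b), (e)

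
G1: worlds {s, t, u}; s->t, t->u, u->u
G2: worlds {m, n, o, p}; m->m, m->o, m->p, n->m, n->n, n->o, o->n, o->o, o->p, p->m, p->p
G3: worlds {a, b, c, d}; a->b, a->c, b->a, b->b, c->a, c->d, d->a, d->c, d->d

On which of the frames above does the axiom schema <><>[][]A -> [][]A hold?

This is the axiom for a generalized confluence (Geach) condition; its first-order frame correspondent is forall x forall y forall z ((x R^2 y & x R^2 z) -> exists w (y R^2 w & z = w)).
G1: holds.
G2: fails — mR²p, mR²n but no w with pR²w and n=w.
G3: fails — aR²b, aR²d but no w with bR²w and d=w.
Valid on: G1.

G1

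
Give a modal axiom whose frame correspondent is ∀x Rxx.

□s → s

This is reflexivity; the standard corresponding axiom is T: □s → s.
Suppose □s→s is valid. At any x set V(s)={w : Rxw}. Then □s holds at x, so s holds at x, i.e. Rxx.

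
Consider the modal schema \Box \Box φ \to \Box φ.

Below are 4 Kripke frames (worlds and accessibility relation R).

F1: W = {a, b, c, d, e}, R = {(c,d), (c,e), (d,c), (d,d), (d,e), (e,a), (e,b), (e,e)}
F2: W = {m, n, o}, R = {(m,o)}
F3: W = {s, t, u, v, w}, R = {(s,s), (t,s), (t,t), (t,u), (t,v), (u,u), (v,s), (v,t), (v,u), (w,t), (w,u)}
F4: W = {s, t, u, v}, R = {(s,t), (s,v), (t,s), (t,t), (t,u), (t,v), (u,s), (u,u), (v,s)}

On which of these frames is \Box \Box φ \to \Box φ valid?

F1, F3

Frame correspondent (Sahlqvist): \forall x \forall y (Rxy \to \exists z (Rxz \wedge Rzy)) — i.e. density.
F1: satisfies the condition.
F2: fails — Rmo but no z with Rmz and Rzo.
F3: satisfies the condition.
F4: fails — Rvs but no z with Rvz and Rzs.
Valid on: F1, F3.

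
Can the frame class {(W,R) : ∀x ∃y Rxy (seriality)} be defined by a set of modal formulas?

Yes, by □r → ◇r

This is a Sahlqvist condition; the D axiom □r → ◇r defines it.
Suppose □r→◇r is valid. At any x set V(r)=W. Then □r at x, so ◇r at x, so x has a successor.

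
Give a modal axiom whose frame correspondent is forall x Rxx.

A defining formula is □r → r (the T axiom).
Suppose □r→r is valid. At any x set V(r)={w : Rxw}. Then □r holds at x, so r holds at x, i.e. Rxx.

□r → r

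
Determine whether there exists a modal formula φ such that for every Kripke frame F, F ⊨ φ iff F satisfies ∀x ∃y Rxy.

Yes, by □p → ◇p

This is a Sahlqvist condition; the D axiom □p → ◇p defines it.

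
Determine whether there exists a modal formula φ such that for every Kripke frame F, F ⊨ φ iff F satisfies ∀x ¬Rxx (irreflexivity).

Not definable by any modal formula

Any modally definable frame class is closed under surjective bounded morphisms.
The 4-cycle (worlds s,t,u,v with s→t→u→v→s) is irreflexive, and the map sending every world to a single reflexive point • is a surjective bounded morphism (forth: every edge maps to (•,•); back: every world has a successor). So any modal formula valid on the 4-cycle is also valid on the reflexive point, which is not irreflexive.
So no modal formula (or set of formulas) defines exactly the irreflexive frames.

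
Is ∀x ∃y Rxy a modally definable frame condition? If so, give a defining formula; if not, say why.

Yes — defined by □p → ◇p

This is a Sahlqvist condition; the D axiom □p → ◇p defines it.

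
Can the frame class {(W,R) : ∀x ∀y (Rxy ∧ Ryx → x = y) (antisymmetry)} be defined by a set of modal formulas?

No

Any modally definable frame class is closed under surjective bounded morphisms.
The 8-cycle (worlds a,b,c,d,e,f,g,h with a→b→c→d→e→f→g→h→a) is antisymmetric. Sending even-indexed worlds to s and odd-indexed worlds to t is a surjective bounded morphism onto the two-world frame with s↔t, which is not antisymmetric.
Hence antisymmetry is not modally definable.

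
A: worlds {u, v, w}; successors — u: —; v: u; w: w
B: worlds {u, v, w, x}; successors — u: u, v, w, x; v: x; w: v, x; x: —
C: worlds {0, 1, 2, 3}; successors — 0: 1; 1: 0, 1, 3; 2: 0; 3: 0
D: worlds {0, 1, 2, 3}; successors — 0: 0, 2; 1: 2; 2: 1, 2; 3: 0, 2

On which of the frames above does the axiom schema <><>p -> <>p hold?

Frame correspondent (Sahlqvist): forall x forall y forall z (Rxy & Ryz -> Rxz) — i.e. transitivity.
A: ✓.
B: ✓.
C: fails — R01 and R10 but not R00.
D: fails — R32 and R21 but not R31.
Valid on: A, B.

A, B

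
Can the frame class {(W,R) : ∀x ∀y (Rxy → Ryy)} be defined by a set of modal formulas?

This is a Sahlqvist condition; the T□ axiom □(□q → q) defines it.

Yes — defined by □(□q → q)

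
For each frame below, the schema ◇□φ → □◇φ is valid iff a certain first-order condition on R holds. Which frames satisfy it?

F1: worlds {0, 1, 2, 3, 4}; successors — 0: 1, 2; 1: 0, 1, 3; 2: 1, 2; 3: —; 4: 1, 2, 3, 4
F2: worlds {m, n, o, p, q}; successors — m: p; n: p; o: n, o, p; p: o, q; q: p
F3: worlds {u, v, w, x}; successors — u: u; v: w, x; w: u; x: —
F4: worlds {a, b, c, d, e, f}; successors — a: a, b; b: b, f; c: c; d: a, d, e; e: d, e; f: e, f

none

This is the axiom for convergence; its first-order frame correspondent is ∀x ∀y ∀z (Rxy ∧ Rxz → ∃w (Ryw ∧ Rzw)).
F1: fails — R10 and R13 but 0 and 3 have no common successor.
F2: fails — Ron and Rop but n and p have no common successor.
F3: fails — Rvx and Rvx but x and x have no common successor.
F4: fails — Rde and Rda but e and a have no common successor.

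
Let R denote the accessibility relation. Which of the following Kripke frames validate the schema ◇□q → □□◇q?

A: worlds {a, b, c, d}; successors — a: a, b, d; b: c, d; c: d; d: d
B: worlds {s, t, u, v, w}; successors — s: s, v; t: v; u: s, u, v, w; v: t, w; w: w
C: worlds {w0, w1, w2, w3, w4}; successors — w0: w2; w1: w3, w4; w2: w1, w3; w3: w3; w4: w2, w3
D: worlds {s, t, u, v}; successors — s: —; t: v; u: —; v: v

A, C, D

Frame correspondent (Sahlqvist): ∀x ∀y ∀z ((xRy ∧ xR²z) → ∃w (yRw ∧ zRw)) — i.e. a generalized confluence (Geach) condition.
A: condition met.
B: fails — sRs, sR²v but no w* with sRw* and vRw*.
C: condition met.
D: condition met.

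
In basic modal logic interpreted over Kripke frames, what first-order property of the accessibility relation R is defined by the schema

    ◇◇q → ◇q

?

Transitivity

This is frame-equivalent to □q → □□q (substitute ¬q for q and contrapose).
Suppose □q→□□q is valid. Take Rxy, Ryz and set V(q)={w : Rxw}. Then □q at x, so □□q at x, so □q at y, so q at z, i.e. Rxz.
Conversely, on a frame with transitivity the schema holds at every world under every valuation.
So the correspondent is transitivity.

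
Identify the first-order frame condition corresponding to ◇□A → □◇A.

convergence: ∀x ∀y ∀z (Rxy ∧ Rxz → ∃w (Ryw ∧ Rzw))

Suppose ◇□A→□◇A is valid. Take Rxy, Rxz and set V(A)={w : Ryw}. Then □A at y so ◇□A at x, so □◇A at x, so ◇A at z, giving w with Rzw and Ryw.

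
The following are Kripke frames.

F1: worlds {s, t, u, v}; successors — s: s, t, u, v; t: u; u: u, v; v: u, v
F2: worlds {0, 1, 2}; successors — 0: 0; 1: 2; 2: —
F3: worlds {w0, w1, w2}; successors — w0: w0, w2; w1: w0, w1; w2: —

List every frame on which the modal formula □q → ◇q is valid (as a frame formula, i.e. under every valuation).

F1

Frame correspondent (Sahlqvist): ∀x ∃y Rxy — i.e. seriality.
F1: holds.
F2: fails — world 2 has no successor.
F3: fails — world w2 has no successor.
Valid on: F1.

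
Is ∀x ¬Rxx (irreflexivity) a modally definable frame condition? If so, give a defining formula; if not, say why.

No — not modally definable

Modal frame validity is preserved under surjective bounded morphisms.
The 3-cycle (worlds 0,1,2 with 0→1→2→0) is irreflexive, and the map sending every world to a single reflexive point • is a surjective bounded morphism (forth: every edge maps to (•,•); back: every world has a successor). So any modal formula valid on the 3-cycle is also valid on the reflexive point, which is not irreflexive.
So no modal formula (or set of formulas) defines exactly the irreflexive frames.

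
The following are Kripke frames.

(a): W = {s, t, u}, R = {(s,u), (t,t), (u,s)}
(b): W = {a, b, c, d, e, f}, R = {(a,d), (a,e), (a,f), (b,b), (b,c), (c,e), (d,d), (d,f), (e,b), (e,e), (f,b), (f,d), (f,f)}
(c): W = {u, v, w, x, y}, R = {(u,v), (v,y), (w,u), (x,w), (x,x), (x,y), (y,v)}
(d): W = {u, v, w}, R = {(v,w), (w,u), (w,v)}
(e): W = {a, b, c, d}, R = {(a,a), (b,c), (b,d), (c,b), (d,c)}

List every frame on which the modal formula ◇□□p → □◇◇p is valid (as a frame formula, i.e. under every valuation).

The schema corresponds to a generalized confluence (Geach) condition: ∀x ∀y ∀z ((xRy ∧ xRz) → ∃w (yR²w ∧ zR²w)).
(a): condition met.
(b): condition met.
(c): fails — xRw, xRy but no t with wR²t and yR²t.
(d): fails — wRu, wRu but no t with uR²t and uR²t.
(e): fails — bRc, bRd but no w with cR²w and dR²w.
Valid on: (a), (b).

(a), (b)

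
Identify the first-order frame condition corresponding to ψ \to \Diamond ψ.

reflexivity: \forall x Rxx

This is a form of the T axiom.
It corresponds to reflexivity: \forall x Rxx.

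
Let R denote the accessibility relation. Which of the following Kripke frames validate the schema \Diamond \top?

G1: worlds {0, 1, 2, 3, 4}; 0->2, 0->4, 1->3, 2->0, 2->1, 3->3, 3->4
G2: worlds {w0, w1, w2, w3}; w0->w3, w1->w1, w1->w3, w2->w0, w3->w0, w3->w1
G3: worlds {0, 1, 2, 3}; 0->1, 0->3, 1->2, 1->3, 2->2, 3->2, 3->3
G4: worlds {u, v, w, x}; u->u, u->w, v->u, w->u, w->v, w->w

The schema corresponds to seriality: \forall x \exists y Rxy.
G1: fails — world 4 has no successor.
G2: condition met.
G3: condition met.
G4: fails — world x has no successor.
Valid on: G2, G3.

G2, G3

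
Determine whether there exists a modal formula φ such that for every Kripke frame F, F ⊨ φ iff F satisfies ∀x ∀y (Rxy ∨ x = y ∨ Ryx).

Any modally definable frame class is closed under disjoint unions.
Take 3 disjoint single-world reflexive frames: each is trivially connected, but their disjoint union has 3 worlds with no edge between distinct components, so it is not connected.
So no modal formula (or set of formulas) defines exactly the connected frames.

No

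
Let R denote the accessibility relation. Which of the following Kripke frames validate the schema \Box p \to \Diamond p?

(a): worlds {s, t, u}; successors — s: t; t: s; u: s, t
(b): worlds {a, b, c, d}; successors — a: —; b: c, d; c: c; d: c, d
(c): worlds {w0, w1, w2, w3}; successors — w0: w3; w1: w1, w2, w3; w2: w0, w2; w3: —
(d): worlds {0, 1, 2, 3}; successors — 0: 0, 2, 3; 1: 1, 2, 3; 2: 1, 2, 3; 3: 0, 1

This is the axiom for seriality; its first-order frame correspondent is \forall x \exists y Rxy.
(a): satisfies the condition.
(b): fails — world a has no successor.
(c): fails — world w3 has no successor.
(d): satisfies the condition.

(a), (d)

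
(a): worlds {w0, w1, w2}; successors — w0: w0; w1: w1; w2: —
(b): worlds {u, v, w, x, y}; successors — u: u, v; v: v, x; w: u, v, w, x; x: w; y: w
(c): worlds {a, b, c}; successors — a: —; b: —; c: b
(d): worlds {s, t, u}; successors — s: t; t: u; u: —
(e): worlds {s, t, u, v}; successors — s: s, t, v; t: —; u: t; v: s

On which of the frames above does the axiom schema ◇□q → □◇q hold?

(a)

The schema corresponds to convergence: ∀x ∀y ∀z (Rxy ∧ Rxz → ∃w (Ryw ∧ Rzw)).
(a): satisfies the condition.
(b): fails — Rvv and Rvx but v and x have no common successor.
(c): fails — Rcb and Rcb but b and b have no common successor.
(d): fails — Rtu and Rtu but u and u have no common successor.
(e): fails — Rsv and Rst but v and t have no common successor.
Valid on: (a).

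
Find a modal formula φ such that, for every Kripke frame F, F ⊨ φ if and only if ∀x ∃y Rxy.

The condition is seriality. The D schema □ψ → ◇ψ defines it.
Suppose □ψ→◇ψ is valid. At any x set V(ψ)=W. Then □ψ at x, so ◇ψ at x, so x has a successor.

□ψ → ◇ψ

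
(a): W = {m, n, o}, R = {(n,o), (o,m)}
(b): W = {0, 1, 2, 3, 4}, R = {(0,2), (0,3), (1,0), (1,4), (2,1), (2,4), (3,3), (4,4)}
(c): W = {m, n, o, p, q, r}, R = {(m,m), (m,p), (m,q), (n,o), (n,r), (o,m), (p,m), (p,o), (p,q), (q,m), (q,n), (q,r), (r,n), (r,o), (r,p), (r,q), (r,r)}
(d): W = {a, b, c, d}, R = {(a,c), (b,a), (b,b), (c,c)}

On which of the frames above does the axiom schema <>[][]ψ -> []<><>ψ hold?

(c), (d)

The schema corresponds to a generalized confluence (Geach) condition: forall x forall y forall z ((xRy & xRz) -> exists w (y R^2 w & z R^2 w)).
(a): fails — nRo, nRo but no w with oR²w and oR²w.
(b): fails — 0R2, 0R3 but no w with 2R²w and 3R²w.
(c): ✓.
(d): ✓.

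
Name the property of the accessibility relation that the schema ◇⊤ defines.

seriality: ∀x ∃y Rxy

◇⊤ holds at w iff w has a successor, so frame-validity of ◇⊤ is exactly seriality. Equivalently via □A → ◇A:
Suppose □A→◇A is valid. At any x set V(A)=W. Then □A at x, so ◇A at x, so x has a successor.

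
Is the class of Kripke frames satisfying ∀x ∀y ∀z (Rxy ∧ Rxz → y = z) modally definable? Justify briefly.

Definable; ◇r → □r defines it

The condition is partial functionality. A defining modal formula is ◇r → □r.
Suppose ◇r→□r is valid. Take Rxy, Rxz and set V(r)={y}. Then ◇r at x, so □r at x, so r at z, i.e. z=y.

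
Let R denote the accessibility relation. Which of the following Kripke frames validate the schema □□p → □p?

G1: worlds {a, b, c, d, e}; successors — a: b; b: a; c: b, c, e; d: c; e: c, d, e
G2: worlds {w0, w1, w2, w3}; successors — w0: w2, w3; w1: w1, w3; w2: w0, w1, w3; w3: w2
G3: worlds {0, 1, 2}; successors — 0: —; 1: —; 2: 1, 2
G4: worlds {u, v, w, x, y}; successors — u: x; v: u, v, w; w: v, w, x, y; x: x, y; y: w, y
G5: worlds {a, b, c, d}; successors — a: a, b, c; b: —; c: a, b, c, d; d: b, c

The schema corresponds to density: ∀x ∀y (Rxy → ∃z (Rxz ∧ Rzy)).
G1: fails — Rab but no z with Raz and Rzb.
G2: fails — Rw3w2 but no z with Rw3z and Rzw2.
G3: ✓.
G4: ✓.
G5: ✓.

G3, G4, G5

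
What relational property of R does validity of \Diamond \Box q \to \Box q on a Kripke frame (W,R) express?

Equivalently (dual form): ◇q → □◇q.
Suppose ◇q→□◇q is valid. Take Rxy, Rxz and set V(q)={y}. Then ◇q at x, so □◇q at x, so ◇q at z, so some w with Rzw has q; w=y, i.e. Rzy. By symmetry of the argument, Ryz.

the Euclidean property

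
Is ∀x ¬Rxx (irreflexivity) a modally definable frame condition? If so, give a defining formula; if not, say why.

Any modally definable frame class is closed under surjective bounded morphisms.
The 4-cycle (worlds 0,1,2,3 with 0→1→2→3→0) is irreflexive, and the map sending every world to a single reflexive point • is a surjective bounded morphism (forth: every edge maps to (•,•); back: every world has a successor). So any modal formula valid on the 4-cycle is also valid on the reflexive point, which is not irreflexive.
So no modal formula (or set of formulas) defines exactly the irreflexive frames.

No — not modally definable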